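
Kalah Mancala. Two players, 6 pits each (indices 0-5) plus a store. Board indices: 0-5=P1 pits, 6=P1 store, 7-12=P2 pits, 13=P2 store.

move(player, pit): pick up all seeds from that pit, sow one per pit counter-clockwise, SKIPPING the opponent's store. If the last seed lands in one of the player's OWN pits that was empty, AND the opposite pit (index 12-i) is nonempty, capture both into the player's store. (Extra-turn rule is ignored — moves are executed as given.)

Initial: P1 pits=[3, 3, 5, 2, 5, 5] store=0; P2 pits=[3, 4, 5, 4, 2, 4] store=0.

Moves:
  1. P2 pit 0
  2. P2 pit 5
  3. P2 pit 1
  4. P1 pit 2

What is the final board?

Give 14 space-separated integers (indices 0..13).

Move 1: P2 pit0 -> P1=[3,3,5,2,5,5](0) P2=[0,5,6,5,2,4](0)
Move 2: P2 pit5 -> P1=[4,4,6,2,5,5](0) P2=[0,5,6,5,2,0](1)
Move 3: P2 pit1 -> P1=[4,4,6,2,5,5](0) P2=[0,0,7,6,3,1](2)
Move 4: P1 pit2 -> P1=[4,4,0,3,6,6](1) P2=[1,1,7,6,3,1](2)

Answer: 4 4 0 3 6 6 1 1 1 7 6 3 1 2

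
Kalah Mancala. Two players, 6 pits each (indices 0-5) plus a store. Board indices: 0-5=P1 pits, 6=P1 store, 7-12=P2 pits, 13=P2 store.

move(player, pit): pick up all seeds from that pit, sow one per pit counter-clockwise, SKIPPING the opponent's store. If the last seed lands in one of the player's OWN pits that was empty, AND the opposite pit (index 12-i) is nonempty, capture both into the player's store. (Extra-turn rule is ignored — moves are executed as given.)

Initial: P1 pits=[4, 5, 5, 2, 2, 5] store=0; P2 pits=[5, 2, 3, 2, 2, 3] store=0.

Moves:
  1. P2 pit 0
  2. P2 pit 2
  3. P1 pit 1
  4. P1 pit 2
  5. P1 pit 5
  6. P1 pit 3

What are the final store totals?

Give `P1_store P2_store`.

Answer: 4 1

Derivation:
Move 1: P2 pit0 -> P1=[4,5,5,2,2,5](0) P2=[0,3,4,3,3,4](0)
Move 2: P2 pit2 -> P1=[4,5,5,2,2,5](0) P2=[0,3,0,4,4,5](1)
Move 3: P1 pit1 -> P1=[4,0,6,3,3,6](1) P2=[0,3,0,4,4,5](1)
Move 4: P1 pit2 -> P1=[4,0,0,4,4,7](2) P2=[1,4,0,4,4,5](1)
Move 5: P1 pit5 -> P1=[4,0,0,4,4,0](3) P2=[2,5,1,5,5,6](1)
Move 6: P1 pit3 -> P1=[4,0,0,0,5,1](4) P2=[3,5,1,5,5,6](1)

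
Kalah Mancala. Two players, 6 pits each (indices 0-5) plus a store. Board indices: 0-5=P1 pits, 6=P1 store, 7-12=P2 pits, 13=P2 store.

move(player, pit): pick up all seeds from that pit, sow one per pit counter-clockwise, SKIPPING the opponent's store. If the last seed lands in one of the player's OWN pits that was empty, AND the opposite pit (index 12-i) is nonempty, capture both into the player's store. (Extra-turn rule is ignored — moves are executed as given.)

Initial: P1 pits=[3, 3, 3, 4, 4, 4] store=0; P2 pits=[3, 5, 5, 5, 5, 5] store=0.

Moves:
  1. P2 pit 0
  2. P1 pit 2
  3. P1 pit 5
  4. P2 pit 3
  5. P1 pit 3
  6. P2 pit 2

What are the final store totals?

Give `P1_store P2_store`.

Answer: 2 2

Derivation:
Move 1: P2 pit0 -> P1=[3,3,3,4,4,4](0) P2=[0,6,6,6,5,5](0)
Move 2: P1 pit2 -> P1=[3,3,0,5,5,5](0) P2=[0,6,6,6,5,5](0)
Move 3: P1 pit5 -> P1=[3,3,0,5,5,0](1) P2=[1,7,7,7,5,5](0)
Move 4: P2 pit3 -> P1=[4,4,1,6,5,0](1) P2=[1,7,7,0,6,6](1)
Move 5: P1 pit3 -> P1=[4,4,1,0,6,1](2) P2=[2,8,8,0,6,6](1)
Move 6: P2 pit2 -> P1=[5,5,2,1,6,1](2) P2=[2,8,0,1,7,7](2)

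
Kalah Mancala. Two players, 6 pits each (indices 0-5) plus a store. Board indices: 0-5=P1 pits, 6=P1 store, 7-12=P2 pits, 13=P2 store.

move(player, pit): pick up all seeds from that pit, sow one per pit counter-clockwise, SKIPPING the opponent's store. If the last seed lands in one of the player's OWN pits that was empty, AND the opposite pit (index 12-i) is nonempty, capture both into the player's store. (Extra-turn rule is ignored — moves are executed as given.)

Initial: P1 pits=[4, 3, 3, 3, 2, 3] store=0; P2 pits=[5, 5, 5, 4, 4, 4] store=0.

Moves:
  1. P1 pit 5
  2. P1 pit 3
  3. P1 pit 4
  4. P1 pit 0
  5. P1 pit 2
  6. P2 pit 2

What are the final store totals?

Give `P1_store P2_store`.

Move 1: P1 pit5 -> P1=[4,3,3,3,2,0](1) P2=[6,6,5,4,4,4](0)
Move 2: P1 pit3 -> P1=[4,3,3,0,3,1](2) P2=[6,6,5,4,4,4](0)
Move 3: P1 pit4 -> P1=[4,3,3,0,0,2](3) P2=[7,6,5,4,4,4](0)
Move 4: P1 pit0 -> P1=[0,4,4,1,0,2](10) P2=[7,0,5,4,4,4](0)
Move 5: P1 pit2 -> P1=[0,4,0,2,1,3](11) P2=[7,0,5,4,4,4](0)
Move 6: P2 pit2 -> P1=[1,4,0,2,1,3](11) P2=[7,0,0,5,5,5](1)

Answer: 11 1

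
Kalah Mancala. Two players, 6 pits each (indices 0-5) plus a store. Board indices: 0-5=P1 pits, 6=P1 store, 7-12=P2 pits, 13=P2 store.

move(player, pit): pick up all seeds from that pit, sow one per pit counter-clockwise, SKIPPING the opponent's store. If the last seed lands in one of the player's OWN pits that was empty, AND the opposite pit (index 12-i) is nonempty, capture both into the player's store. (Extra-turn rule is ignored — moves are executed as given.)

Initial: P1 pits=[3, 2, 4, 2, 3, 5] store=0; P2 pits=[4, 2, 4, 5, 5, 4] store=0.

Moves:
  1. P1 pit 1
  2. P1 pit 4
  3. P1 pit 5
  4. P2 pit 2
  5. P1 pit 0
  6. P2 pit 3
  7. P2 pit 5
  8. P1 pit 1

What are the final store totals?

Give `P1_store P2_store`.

Answer: 6 3

Derivation:
Move 1: P1 pit1 -> P1=[3,0,5,3,3,5](0) P2=[4,2,4,5,5,4](0)
Move 2: P1 pit4 -> P1=[3,0,5,3,0,6](1) P2=[5,2,4,5,5,4](0)
Move 3: P1 pit5 -> P1=[3,0,5,3,0,0](2) P2=[6,3,5,6,6,4](0)
Move 4: P2 pit2 -> P1=[4,0,5,3,0,0](2) P2=[6,3,0,7,7,5](1)
Move 5: P1 pit0 -> P1=[0,1,6,4,0,0](6) P2=[6,0,0,7,7,5](1)
Move 6: P2 pit3 -> P1=[1,2,7,5,0,0](6) P2=[6,0,0,0,8,6](2)
Move 7: P2 pit5 -> P1=[2,3,8,6,1,0](6) P2=[6,0,0,0,8,0](3)
Move 8: P1 pit1 -> P1=[2,0,9,7,2,0](6) P2=[6,0,0,0,8,0](3)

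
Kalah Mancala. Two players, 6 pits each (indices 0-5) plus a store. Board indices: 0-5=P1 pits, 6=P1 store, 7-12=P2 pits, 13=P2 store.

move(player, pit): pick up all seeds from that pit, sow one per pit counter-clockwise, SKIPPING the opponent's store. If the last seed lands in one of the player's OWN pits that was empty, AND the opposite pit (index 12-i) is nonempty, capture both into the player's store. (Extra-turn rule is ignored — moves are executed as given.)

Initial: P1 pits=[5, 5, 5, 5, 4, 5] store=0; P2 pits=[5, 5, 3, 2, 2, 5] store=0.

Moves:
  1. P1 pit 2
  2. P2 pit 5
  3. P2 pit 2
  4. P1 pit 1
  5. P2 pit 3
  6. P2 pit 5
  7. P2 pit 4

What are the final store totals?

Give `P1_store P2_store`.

Move 1: P1 pit2 -> P1=[5,5,0,6,5,6](1) P2=[6,5,3,2,2,5](0)
Move 2: P2 pit5 -> P1=[6,6,1,7,5,6](1) P2=[6,5,3,2,2,0](1)
Move 3: P2 pit2 -> P1=[0,6,1,7,5,6](1) P2=[6,5,0,3,3,0](8)
Move 4: P1 pit1 -> P1=[0,0,2,8,6,7](2) P2=[7,5,0,3,3,0](8)
Move 5: P2 pit3 -> P1=[0,0,2,8,6,7](2) P2=[7,5,0,0,4,1](9)
Move 6: P2 pit5 -> P1=[0,0,2,8,6,7](2) P2=[7,5,0,0,4,0](10)
Move 7: P2 pit4 -> P1=[1,1,2,8,6,7](2) P2=[7,5,0,0,0,1](11)

Answer: 2 11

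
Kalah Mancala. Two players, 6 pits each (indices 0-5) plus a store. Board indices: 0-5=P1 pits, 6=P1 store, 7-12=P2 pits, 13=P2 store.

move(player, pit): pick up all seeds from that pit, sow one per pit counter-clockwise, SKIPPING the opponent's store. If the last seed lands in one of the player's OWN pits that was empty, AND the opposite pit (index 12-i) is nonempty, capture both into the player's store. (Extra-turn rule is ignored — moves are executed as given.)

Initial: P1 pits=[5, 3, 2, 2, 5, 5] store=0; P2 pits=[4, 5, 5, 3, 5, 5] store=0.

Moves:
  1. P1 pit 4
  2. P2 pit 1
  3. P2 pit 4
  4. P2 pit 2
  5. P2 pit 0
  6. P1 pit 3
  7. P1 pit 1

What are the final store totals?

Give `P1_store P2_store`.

Answer: 3 3

Derivation:
Move 1: P1 pit4 -> P1=[5,3,2,2,0,6](1) P2=[5,6,6,3,5,5](0)
Move 2: P2 pit1 -> P1=[6,3,2,2,0,6](1) P2=[5,0,7,4,6,6](1)
Move 3: P2 pit4 -> P1=[7,4,3,3,0,6](1) P2=[5,0,7,4,0,7](2)
Move 4: P2 pit2 -> P1=[8,5,4,3,0,6](1) P2=[5,0,0,5,1,8](3)
Move 5: P2 pit0 -> P1=[8,5,4,3,0,6](1) P2=[0,1,1,6,2,9](3)
Move 6: P1 pit3 -> P1=[8,5,4,0,1,7](2) P2=[0,1,1,6,2,9](3)
Move 7: P1 pit1 -> P1=[8,0,5,1,2,8](3) P2=[0,1,1,6,2,9](3)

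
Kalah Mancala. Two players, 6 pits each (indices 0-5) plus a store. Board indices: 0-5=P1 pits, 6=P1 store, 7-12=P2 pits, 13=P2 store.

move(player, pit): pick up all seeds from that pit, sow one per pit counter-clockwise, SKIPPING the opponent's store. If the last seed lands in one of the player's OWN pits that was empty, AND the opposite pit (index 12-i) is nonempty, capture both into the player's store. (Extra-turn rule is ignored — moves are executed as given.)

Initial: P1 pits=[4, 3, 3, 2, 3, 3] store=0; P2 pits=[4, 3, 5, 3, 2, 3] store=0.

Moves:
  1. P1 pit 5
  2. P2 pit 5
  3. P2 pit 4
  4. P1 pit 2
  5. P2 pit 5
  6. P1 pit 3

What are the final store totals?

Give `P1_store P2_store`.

Answer: 8 3

Derivation:
Move 1: P1 pit5 -> P1=[4,3,3,2,3,0](1) P2=[5,4,5,3,2,3](0)
Move 2: P2 pit5 -> P1=[5,4,3,2,3,0](1) P2=[5,4,5,3,2,0](1)
Move 3: P2 pit4 -> P1=[5,4,3,2,3,0](1) P2=[5,4,5,3,0,1](2)
Move 4: P1 pit2 -> P1=[5,4,0,3,4,0](7) P2=[0,4,5,3,0,1](2)
Move 5: P2 pit5 -> P1=[5,4,0,3,4,0](7) P2=[0,4,5,3,0,0](3)
Move 6: P1 pit3 -> P1=[5,4,0,0,5,1](8) P2=[0,4,5,3,0,0](3)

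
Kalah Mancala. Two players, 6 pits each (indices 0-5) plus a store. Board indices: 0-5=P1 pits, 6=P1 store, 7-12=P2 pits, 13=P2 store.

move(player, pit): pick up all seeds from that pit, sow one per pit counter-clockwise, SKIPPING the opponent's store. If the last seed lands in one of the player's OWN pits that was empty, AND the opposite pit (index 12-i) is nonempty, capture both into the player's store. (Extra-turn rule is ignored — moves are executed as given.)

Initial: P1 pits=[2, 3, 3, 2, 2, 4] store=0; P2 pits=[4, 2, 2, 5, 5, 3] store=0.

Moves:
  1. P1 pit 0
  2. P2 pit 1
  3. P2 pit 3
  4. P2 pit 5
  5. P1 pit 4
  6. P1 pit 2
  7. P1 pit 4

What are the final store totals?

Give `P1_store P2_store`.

Answer: 2 2

Derivation:
Move 1: P1 pit0 -> P1=[0,4,4,2,2,4](0) P2=[4,2,2,5,5,3](0)
Move 2: P2 pit1 -> P1=[0,4,4,2,2,4](0) P2=[4,0,3,6,5,3](0)
Move 3: P2 pit3 -> P1=[1,5,5,2,2,4](0) P2=[4,0,3,0,6,4](1)
Move 4: P2 pit5 -> P1=[2,6,6,2,2,4](0) P2=[4,0,3,0,6,0](2)
Move 5: P1 pit4 -> P1=[2,6,6,2,0,5](1) P2=[4,0,3,0,6,0](2)
Move 6: P1 pit2 -> P1=[2,6,0,3,1,6](2) P2=[5,1,3,0,6,0](2)
Move 7: P1 pit4 -> P1=[2,6,0,3,0,7](2) P2=[5,1,3,0,6,0](2)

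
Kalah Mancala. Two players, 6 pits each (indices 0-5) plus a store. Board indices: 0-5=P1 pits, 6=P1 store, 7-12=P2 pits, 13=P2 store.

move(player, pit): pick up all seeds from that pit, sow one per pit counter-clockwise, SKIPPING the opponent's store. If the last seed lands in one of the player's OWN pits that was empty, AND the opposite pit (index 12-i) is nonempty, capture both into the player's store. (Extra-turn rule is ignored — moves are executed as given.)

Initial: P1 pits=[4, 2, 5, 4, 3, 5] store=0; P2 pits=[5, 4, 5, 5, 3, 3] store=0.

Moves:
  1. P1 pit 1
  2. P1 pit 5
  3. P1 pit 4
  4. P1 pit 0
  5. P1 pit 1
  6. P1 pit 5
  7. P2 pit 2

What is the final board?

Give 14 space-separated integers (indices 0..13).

Move 1: P1 pit1 -> P1=[4,0,6,5,3,5](0) P2=[5,4,5,5,3,3](0)
Move 2: P1 pit5 -> P1=[4,0,6,5,3,0](1) P2=[6,5,6,6,3,3](0)
Move 3: P1 pit4 -> P1=[4,0,6,5,0,1](2) P2=[7,5,6,6,3,3](0)
Move 4: P1 pit0 -> P1=[0,1,7,6,0,1](8) P2=[7,0,6,6,3,3](0)
Move 5: P1 pit1 -> P1=[0,0,8,6,0,1](8) P2=[7,0,6,6,3,3](0)
Move 6: P1 pit5 -> P1=[0,0,8,6,0,0](9) P2=[7,0,6,6,3,3](0)
Move 7: P2 pit2 -> P1=[1,1,8,6,0,0](9) P2=[7,0,0,7,4,4](1)

Answer: 1 1 8 6 0 0 9 7 0 0 7 4 4 1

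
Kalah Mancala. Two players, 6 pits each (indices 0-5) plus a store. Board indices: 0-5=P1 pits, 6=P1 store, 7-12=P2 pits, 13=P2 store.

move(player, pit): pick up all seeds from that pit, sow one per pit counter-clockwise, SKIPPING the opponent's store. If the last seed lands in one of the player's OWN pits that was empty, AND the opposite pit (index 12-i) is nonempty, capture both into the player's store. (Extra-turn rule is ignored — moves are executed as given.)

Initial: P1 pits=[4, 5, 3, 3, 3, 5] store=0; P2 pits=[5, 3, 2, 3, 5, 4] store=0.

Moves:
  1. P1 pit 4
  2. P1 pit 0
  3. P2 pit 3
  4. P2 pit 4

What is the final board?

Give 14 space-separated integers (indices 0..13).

Answer: 1 7 5 5 0 6 5 6 0 2 0 0 6 2

Derivation:
Move 1: P1 pit4 -> P1=[4,5,3,3,0,6](1) P2=[6,3,2,3,5,4](0)
Move 2: P1 pit0 -> P1=[0,6,4,4,0,6](5) P2=[6,0,2,3,5,4](0)
Move 3: P2 pit3 -> P1=[0,6,4,4,0,6](5) P2=[6,0,2,0,6,5](1)
Move 4: P2 pit4 -> P1=[1,7,5,5,0,6](5) P2=[6,0,2,0,0,6](2)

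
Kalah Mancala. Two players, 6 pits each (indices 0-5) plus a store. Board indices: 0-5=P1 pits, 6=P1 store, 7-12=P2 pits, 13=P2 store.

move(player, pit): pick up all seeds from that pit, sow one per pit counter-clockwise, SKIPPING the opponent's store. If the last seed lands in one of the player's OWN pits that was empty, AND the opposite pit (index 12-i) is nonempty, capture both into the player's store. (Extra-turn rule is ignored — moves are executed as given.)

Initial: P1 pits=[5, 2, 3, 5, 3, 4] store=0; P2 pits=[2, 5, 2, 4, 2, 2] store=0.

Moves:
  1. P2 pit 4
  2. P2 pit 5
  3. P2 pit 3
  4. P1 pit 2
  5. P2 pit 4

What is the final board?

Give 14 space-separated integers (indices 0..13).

Move 1: P2 pit4 -> P1=[5,2,3,5,3,4](0) P2=[2,5,2,4,0,3](1)
Move 2: P2 pit5 -> P1=[6,3,3,5,3,4](0) P2=[2,5,2,4,0,0](2)
Move 3: P2 pit3 -> P1=[7,3,3,5,3,4](0) P2=[2,5,2,0,1,1](3)
Move 4: P1 pit2 -> P1=[7,3,0,6,4,5](0) P2=[2,5,2,0,1,1](3)
Move 5: P2 pit4 -> P1=[7,3,0,6,4,5](0) P2=[2,5,2,0,0,2](3)

Answer: 7 3 0 6 4 5 0 2 5 2 0 0 2 3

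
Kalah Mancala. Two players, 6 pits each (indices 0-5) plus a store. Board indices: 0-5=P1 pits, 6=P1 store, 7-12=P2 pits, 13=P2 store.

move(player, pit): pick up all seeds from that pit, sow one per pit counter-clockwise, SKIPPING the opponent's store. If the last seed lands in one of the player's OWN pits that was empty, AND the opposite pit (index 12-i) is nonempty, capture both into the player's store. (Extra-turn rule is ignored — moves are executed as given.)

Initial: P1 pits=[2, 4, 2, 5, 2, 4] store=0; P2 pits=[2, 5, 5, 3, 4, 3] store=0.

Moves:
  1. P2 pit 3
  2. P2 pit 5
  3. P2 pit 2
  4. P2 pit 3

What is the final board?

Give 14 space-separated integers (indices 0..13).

Move 1: P2 pit3 -> P1=[2,4,2,5,2,4](0) P2=[2,5,5,0,5,4](1)
Move 2: P2 pit5 -> P1=[3,5,3,5,2,4](0) P2=[2,5,5,0,5,0](2)
Move 3: P2 pit2 -> P1=[4,5,3,5,2,4](0) P2=[2,5,0,1,6,1](3)
Move 4: P2 pit3 -> P1=[4,5,3,5,2,4](0) P2=[2,5,0,0,7,1](3)

Answer: 4 5 3 5 2 4 0 2 5 0 0 7 1 3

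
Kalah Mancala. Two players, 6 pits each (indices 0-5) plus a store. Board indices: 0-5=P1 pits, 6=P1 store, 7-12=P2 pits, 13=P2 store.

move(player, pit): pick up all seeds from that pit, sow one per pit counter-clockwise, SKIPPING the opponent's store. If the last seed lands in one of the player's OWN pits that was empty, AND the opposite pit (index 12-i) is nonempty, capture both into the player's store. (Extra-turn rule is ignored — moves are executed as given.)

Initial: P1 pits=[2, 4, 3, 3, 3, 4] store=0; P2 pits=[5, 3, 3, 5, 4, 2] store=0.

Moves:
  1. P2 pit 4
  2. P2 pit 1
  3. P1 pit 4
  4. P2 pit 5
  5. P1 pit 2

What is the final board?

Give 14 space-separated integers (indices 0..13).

Move 1: P2 pit4 -> P1=[3,5,3,3,3,4](0) P2=[5,3,3,5,0,3](1)
Move 2: P2 pit1 -> P1=[3,0,3,3,3,4](0) P2=[5,0,4,6,0,3](7)
Move 3: P1 pit4 -> P1=[3,0,3,3,0,5](1) P2=[6,0,4,6,0,3](7)
Move 4: P2 pit5 -> P1=[4,1,3,3,0,5](1) P2=[6,0,4,6,0,0](8)
Move 5: P1 pit2 -> P1=[4,1,0,4,1,6](1) P2=[6,0,4,6,0,0](8)

Answer: 4 1 0 4 1 6 1 6 0 4 6 0 0 8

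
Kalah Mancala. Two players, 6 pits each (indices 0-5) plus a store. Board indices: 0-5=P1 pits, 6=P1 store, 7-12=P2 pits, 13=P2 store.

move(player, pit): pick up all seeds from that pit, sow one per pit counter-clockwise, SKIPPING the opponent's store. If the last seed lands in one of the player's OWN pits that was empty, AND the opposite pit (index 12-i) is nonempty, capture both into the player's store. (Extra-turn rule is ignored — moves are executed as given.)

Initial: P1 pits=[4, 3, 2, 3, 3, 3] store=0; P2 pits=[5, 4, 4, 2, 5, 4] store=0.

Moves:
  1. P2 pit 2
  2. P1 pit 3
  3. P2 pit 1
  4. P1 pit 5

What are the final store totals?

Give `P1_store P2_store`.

Move 1: P2 pit2 -> P1=[4,3,2,3,3,3](0) P2=[5,4,0,3,6,5](1)
Move 2: P1 pit3 -> P1=[4,3,2,0,4,4](1) P2=[5,4,0,3,6,5](1)
Move 3: P2 pit1 -> P1=[4,3,2,0,4,4](1) P2=[5,0,1,4,7,6](1)
Move 4: P1 pit5 -> P1=[4,3,2,0,4,0](2) P2=[6,1,2,4,7,6](1)

Answer: 2 1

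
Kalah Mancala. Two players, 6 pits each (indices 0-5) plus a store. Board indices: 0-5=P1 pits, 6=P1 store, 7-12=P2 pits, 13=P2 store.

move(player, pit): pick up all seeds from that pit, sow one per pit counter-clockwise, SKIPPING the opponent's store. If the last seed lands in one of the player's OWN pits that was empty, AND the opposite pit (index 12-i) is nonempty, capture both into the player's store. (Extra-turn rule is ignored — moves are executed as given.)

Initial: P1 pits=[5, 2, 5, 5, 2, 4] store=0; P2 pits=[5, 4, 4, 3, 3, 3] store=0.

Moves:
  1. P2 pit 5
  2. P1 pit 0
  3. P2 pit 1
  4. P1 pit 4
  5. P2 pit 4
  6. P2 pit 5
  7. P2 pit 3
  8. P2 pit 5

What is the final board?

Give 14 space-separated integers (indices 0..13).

Move 1: P2 pit5 -> P1=[6,3,5,5,2,4](0) P2=[5,4,4,3,3,0](1)
Move 2: P1 pit0 -> P1=[0,4,6,6,3,5](1) P2=[5,4,4,3,3,0](1)
Move 3: P2 pit1 -> P1=[0,4,6,6,3,5](1) P2=[5,0,5,4,4,1](1)
Move 4: P1 pit4 -> P1=[0,4,6,6,0,6](2) P2=[6,0,5,4,4,1](1)
Move 5: P2 pit4 -> P1=[1,5,6,6,0,6](2) P2=[6,0,5,4,0,2](2)
Move 6: P2 pit5 -> P1=[2,5,6,6,0,6](2) P2=[6,0,5,4,0,0](3)
Move 7: P2 pit3 -> P1=[3,5,6,6,0,6](2) P2=[6,0,5,0,1,1](4)
Move 8: P2 pit5 -> P1=[3,5,6,6,0,6](2) P2=[6,0,5,0,1,0](5)

Answer: 3 5 6 6 0 6 2 6 0 5 0 1 0 5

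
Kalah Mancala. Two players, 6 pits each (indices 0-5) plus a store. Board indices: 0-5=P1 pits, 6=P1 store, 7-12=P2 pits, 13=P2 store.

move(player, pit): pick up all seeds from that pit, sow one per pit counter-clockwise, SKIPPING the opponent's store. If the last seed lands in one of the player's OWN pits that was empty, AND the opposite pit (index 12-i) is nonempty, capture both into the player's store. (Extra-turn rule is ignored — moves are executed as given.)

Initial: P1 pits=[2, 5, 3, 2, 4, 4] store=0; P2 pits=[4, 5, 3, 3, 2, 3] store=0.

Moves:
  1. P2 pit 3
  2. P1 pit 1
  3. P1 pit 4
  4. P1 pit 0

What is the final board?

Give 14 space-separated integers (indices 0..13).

Answer: 0 1 5 3 0 6 2 5 6 4 0 3 4 1

Derivation:
Move 1: P2 pit3 -> P1=[2,5,3,2,4,4](0) P2=[4,5,3,0,3,4](1)
Move 2: P1 pit1 -> P1=[2,0,4,3,5,5](1) P2=[4,5,3,0,3,4](1)
Move 3: P1 pit4 -> P1=[2,0,4,3,0,6](2) P2=[5,6,4,0,3,4](1)
Move 4: P1 pit0 -> P1=[0,1,5,3,0,6](2) P2=[5,6,4,0,3,4](1)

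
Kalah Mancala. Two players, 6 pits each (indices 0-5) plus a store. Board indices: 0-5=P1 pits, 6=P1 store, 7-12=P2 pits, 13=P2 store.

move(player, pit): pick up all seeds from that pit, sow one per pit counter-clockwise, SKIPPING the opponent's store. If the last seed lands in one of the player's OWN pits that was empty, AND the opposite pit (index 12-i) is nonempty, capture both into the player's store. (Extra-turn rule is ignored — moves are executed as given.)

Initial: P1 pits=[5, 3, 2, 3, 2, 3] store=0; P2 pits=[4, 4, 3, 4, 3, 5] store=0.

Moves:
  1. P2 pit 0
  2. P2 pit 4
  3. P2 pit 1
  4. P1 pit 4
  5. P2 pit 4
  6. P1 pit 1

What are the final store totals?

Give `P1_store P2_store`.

Move 1: P2 pit0 -> P1=[5,3,2,3,2,3](0) P2=[0,5,4,5,4,5](0)
Move 2: P2 pit4 -> P1=[6,4,2,3,2,3](0) P2=[0,5,4,5,0,6](1)
Move 3: P2 pit1 -> P1=[6,4,2,3,2,3](0) P2=[0,0,5,6,1,7](2)
Move 4: P1 pit4 -> P1=[6,4,2,3,0,4](1) P2=[0,0,5,6,1,7](2)
Move 5: P2 pit4 -> P1=[6,4,2,3,0,4](1) P2=[0,0,5,6,0,8](2)
Move 6: P1 pit1 -> P1=[6,0,3,4,1,5](1) P2=[0,0,5,6,0,8](2)

Answer: 1 2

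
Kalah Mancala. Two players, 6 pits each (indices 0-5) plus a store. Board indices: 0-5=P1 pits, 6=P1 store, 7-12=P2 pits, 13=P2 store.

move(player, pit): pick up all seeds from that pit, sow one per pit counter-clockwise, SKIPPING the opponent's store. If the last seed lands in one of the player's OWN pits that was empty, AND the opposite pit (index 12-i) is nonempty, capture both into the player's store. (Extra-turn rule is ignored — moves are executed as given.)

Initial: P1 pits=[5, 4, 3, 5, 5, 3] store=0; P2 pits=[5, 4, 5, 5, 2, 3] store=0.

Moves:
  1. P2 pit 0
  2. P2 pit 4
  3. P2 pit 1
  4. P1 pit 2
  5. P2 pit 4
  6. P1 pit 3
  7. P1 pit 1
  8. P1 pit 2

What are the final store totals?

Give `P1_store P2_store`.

Move 1: P2 pit0 -> P1=[5,4,3,5,5,3](0) P2=[0,5,6,6,3,4](0)
Move 2: P2 pit4 -> P1=[6,4,3,5,5,3](0) P2=[0,5,6,6,0,5](1)
Move 3: P2 pit1 -> P1=[6,4,3,5,5,3](0) P2=[0,0,7,7,1,6](2)
Move 4: P1 pit2 -> P1=[6,4,0,6,6,4](0) P2=[0,0,7,7,1,6](2)
Move 5: P2 pit4 -> P1=[6,4,0,6,6,4](0) P2=[0,0,7,7,0,7](2)
Move 6: P1 pit3 -> P1=[6,4,0,0,7,5](1) P2=[1,1,8,7,0,7](2)
Move 7: P1 pit1 -> P1=[6,0,1,1,8,6](1) P2=[1,1,8,7,0,7](2)
Move 8: P1 pit2 -> P1=[6,0,0,2,8,6](1) P2=[1,1,8,7,0,7](2)

Answer: 1 2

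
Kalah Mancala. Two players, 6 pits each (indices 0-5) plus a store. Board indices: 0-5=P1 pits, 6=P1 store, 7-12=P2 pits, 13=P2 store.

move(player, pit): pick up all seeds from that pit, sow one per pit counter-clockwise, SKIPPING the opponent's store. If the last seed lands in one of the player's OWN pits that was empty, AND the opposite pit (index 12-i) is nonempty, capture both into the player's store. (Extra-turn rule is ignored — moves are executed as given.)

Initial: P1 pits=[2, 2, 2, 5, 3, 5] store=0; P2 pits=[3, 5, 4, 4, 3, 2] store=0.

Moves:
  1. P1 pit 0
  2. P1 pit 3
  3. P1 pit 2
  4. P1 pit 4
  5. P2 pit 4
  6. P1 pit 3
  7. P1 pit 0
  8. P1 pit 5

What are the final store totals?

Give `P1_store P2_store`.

Move 1: P1 pit0 -> P1=[0,3,3,5,3,5](0) P2=[3,5,4,4,3,2](0)
Move 2: P1 pit3 -> P1=[0,3,3,0,4,6](1) P2=[4,6,4,4,3,2](0)
Move 3: P1 pit2 -> P1=[0,3,0,1,5,7](1) P2=[4,6,4,4,3,2](0)
Move 4: P1 pit4 -> P1=[0,3,0,1,0,8](2) P2=[5,7,5,4,3,2](0)
Move 5: P2 pit4 -> P1=[1,3,0,1,0,8](2) P2=[5,7,5,4,0,3](1)
Move 6: P1 pit3 -> P1=[1,3,0,0,0,8](10) P2=[5,0,5,4,0,3](1)
Move 7: P1 pit0 -> P1=[0,4,0,0,0,8](10) P2=[5,0,5,4,0,3](1)
Move 8: P1 pit5 -> P1=[0,4,0,0,0,0](16) P2=[6,1,6,5,1,0](1)

Answer: 16 1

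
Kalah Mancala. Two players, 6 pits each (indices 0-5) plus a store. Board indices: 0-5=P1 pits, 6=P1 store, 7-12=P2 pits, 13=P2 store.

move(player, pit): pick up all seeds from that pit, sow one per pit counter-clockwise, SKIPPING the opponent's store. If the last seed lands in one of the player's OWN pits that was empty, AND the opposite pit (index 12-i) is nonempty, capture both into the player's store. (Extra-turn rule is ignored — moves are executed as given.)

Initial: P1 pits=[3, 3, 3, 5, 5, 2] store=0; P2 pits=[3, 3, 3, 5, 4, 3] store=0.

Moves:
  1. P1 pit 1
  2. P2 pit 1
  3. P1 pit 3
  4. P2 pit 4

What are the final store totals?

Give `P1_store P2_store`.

Move 1: P1 pit1 -> P1=[3,0,4,6,6,2](0) P2=[3,3,3,5,4,3](0)
Move 2: P2 pit1 -> P1=[3,0,4,6,6,2](0) P2=[3,0,4,6,5,3](0)
Move 3: P1 pit3 -> P1=[3,0,4,0,7,3](1) P2=[4,1,5,6,5,3](0)
Move 4: P2 pit4 -> P1=[4,1,5,0,7,3](1) P2=[4,1,5,6,0,4](1)

Answer: 1 1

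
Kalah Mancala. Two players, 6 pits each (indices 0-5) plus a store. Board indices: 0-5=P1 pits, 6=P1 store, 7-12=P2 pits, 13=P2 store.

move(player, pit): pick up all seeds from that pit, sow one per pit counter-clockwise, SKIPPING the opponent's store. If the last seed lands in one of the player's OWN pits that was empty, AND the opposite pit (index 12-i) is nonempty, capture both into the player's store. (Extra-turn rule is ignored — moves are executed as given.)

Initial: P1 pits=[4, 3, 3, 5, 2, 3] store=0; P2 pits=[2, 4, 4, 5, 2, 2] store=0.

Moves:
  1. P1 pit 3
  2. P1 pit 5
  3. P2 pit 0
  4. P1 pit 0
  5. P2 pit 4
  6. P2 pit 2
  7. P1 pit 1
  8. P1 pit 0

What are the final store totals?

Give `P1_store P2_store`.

Move 1: P1 pit3 -> P1=[4,3,3,0,3,4](1) P2=[3,5,4,5,2,2](0)
Move 2: P1 pit5 -> P1=[4,3,3,0,3,0](2) P2=[4,6,5,5,2,2](0)
Move 3: P2 pit0 -> P1=[4,3,3,0,3,0](2) P2=[0,7,6,6,3,2](0)
Move 4: P1 pit0 -> P1=[0,4,4,1,4,0](2) P2=[0,7,6,6,3,2](0)
Move 5: P2 pit4 -> P1=[1,4,4,1,4,0](2) P2=[0,7,6,6,0,3](1)
Move 6: P2 pit2 -> P1=[2,5,4,1,4,0](2) P2=[0,7,0,7,1,4](2)
Move 7: P1 pit1 -> P1=[2,0,5,2,5,1](3) P2=[0,7,0,7,1,4](2)
Move 8: P1 pit0 -> P1=[0,1,6,2,5,1](3) P2=[0,7,0,7,1,4](2)

Answer: 3 2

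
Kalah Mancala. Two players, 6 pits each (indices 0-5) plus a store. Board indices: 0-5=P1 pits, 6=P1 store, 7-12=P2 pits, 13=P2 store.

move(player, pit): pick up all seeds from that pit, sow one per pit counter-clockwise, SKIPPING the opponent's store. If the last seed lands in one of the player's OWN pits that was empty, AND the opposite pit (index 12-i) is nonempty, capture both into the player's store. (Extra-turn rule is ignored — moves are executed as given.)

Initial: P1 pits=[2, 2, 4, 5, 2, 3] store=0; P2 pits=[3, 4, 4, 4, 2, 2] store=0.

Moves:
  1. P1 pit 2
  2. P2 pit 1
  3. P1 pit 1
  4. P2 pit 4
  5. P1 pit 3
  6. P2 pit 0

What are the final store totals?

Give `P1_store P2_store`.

Answer: 2 1

Derivation:
Move 1: P1 pit2 -> P1=[2,2,0,6,3,4](1) P2=[3,4,4,4,2,2](0)
Move 2: P2 pit1 -> P1=[2,2,0,6,3,4](1) P2=[3,0,5,5,3,3](0)
Move 3: P1 pit1 -> P1=[2,0,1,7,3,4](1) P2=[3,0,5,5,3,3](0)
Move 4: P2 pit4 -> P1=[3,0,1,7,3,4](1) P2=[3,0,5,5,0,4](1)
Move 5: P1 pit3 -> P1=[3,0,1,0,4,5](2) P2=[4,1,6,6,0,4](1)
Move 6: P2 pit0 -> P1=[3,0,1,0,4,5](2) P2=[0,2,7,7,1,4](1)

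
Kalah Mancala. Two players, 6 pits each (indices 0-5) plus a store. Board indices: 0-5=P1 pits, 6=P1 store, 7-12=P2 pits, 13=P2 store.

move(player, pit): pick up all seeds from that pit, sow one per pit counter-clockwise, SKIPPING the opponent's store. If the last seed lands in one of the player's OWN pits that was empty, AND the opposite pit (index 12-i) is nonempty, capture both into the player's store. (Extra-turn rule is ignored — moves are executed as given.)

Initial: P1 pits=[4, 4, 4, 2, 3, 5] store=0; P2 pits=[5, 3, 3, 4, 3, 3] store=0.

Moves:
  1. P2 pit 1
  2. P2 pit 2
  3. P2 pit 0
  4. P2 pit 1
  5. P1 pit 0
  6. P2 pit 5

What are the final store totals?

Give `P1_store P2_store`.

Move 1: P2 pit1 -> P1=[4,4,4,2,3,5](0) P2=[5,0,4,5,4,3](0)
Move 2: P2 pit2 -> P1=[4,4,4,2,3,5](0) P2=[5,0,0,6,5,4](1)
Move 3: P2 pit0 -> P1=[4,4,4,2,3,5](0) P2=[0,1,1,7,6,5](1)
Move 4: P2 pit1 -> P1=[4,4,4,2,3,5](0) P2=[0,0,2,7,6,5](1)
Move 5: P1 pit0 -> P1=[0,5,5,3,4,5](0) P2=[0,0,2,7,6,5](1)
Move 6: P2 pit5 -> P1=[1,6,6,4,4,5](0) P2=[0,0,2,7,6,0](2)

Answer: 0 2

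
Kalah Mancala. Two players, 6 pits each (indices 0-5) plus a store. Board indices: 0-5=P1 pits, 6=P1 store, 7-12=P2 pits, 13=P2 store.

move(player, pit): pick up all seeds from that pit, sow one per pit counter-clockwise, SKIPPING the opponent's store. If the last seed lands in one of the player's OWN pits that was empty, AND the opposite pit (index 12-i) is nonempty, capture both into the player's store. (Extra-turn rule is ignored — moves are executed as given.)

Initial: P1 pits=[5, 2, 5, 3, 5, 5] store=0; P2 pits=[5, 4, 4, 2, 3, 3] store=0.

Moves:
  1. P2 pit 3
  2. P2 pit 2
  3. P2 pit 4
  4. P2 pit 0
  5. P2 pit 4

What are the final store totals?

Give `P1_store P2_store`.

Move 1: P2 pit3 -> P1=[5,2,5,3,5,5](0) P2=[5,4,4,0,4,4](0)
Move 2: P2 pit2 -> P1=[5,2,5,3,5,5](0) P2=[5,4,0,1,5,5](1)
Move 3: P2 pit4 -> P1=[6,3,6,3,5,5](0) P2=[5,4,0,1,0,6](2)
Move 4: P2 pit0 -> P1=[6,3,6,3,5,5](0) P2=[0,5,1,2,1,7](2)
Move 5: P2 pit4 -> P1=[6,3,6,3,5,5](0) P2=[0,5,1,2,0,8](2)

Answer: 0 2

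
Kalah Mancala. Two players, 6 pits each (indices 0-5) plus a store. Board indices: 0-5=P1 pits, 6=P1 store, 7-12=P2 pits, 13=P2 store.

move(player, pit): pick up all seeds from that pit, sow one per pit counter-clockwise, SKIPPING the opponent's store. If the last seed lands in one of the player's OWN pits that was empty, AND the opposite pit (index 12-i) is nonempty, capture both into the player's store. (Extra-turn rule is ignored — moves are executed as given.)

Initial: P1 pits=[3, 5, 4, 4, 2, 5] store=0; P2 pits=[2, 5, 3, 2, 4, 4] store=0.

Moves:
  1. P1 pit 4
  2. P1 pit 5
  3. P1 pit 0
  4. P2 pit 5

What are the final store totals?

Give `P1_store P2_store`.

Answer: 2 1

Derivation:
Move 1: P1 pit4 -> P1=[3,5,4,4,0,6](1) P2=[2,5,3,2,4,4](0)
Move 2: P1 pit5 -> P1=[3,5,4,4,0,0](2) P2=[3,6,4,3,5,4](0)
Move 3: P1 pit0 -> P1=[0,6,5,5,0,0](2) P2=[3,6,4,3,5,4](0)
Move 4: P2 pit5 -> P1=[1,7,6,5,0,0](2) P2=[3,6,4,3,5,0](1)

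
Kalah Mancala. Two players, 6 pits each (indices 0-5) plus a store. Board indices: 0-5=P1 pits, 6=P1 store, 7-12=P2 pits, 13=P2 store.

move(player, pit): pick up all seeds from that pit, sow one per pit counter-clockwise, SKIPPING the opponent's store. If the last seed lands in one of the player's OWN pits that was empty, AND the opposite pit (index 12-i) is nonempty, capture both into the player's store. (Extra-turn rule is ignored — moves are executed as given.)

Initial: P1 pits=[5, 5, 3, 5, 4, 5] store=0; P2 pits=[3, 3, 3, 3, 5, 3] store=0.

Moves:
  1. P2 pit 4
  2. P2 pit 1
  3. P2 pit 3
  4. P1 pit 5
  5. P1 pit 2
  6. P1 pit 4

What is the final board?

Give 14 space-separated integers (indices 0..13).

Answer: 7 0 0 6 0 2 3 5 2 6 1 1 5 9

Derivation:
Move 1: P2 pit4 -> P1=[6,6,4,5,4,5](0) P2=[3,3,3,3,0,4](1)
Move 2: P2 pit1 -> P1=[6,0,4,5,4,5](0) P2=[3,0,4,4,0,4](8)
Move 3: P2 pit3 -> P1=[7,0,4,5,4,5](0) P2=[3,0,4,0,1,5](9)
Move 4: P1 pit5 -> P1=[7,0,4,5,4,0](1) P2=[4,1,5,1,1,5](9)
Move 5: P1 pit2 -> P1=[7,0,0,6,5,1](2) P2=[4,1,5,1,1,5](9)
Move 6: P1 pit4 -> P1=[7,0,0,6,0,2](3) P2=[5,2,6,1,1,5](9)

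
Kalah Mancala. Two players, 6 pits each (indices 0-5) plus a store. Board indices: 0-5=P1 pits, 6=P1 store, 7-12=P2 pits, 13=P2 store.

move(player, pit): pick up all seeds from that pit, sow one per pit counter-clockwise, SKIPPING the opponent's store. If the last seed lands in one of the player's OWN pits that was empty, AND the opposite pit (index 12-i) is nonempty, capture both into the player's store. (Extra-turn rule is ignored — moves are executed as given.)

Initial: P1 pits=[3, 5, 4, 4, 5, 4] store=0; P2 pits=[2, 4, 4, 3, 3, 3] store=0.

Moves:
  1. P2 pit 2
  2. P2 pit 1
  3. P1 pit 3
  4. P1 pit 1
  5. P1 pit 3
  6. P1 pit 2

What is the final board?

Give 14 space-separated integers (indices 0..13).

Answer: 3 0 0 1 9 7 3 4 0 1 5 5 5 1

Derivation:
Move 1: P2 pit2 -> P1=[3,5,4,4,5,4](0) P2=[2,4,0,4,4,4](1)
Move 2: P2 pit1 -> P1=[3,5,4,4,5,4](0) P2=[2,0,1,5,5,5](1)
Move 3: P1 pit3 -> P1=[3,5,4,0,6,5](1) P2=[3,0,1,5,5,5](1)
Move 4: P1 pit1 -> P1=[3,0,5,1,7,6](2) P2=[3,0,1,5,5,5](1)
Move 5: P1 pit3 -> P1=[3,0,5,0,8,6](2) P2=[3,0,1,5,5,5](1)
Move 6: P1 pit2 -> P1=[3,0,0,1,9,7](3) P2=[4,0,1,5,5,5](1)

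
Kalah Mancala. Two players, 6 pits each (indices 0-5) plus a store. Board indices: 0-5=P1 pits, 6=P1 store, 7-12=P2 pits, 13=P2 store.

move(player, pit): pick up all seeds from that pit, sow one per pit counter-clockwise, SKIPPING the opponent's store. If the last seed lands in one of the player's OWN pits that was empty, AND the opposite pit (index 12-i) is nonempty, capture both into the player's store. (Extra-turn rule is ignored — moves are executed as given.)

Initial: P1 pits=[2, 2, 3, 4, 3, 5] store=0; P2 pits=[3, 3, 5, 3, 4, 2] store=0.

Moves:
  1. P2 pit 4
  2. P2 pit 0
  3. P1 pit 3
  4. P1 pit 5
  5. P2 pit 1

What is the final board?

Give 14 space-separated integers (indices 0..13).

Move 1: P2 pit4 -> P1=[3,3,3,4,3,5](0) P2=[3,3,5,3,0,3](1)
Move 2: P2 pit0 -> P1=[3,3,3,4,3,5](0) P2=[0,4,6,4,0,3](1)
Move 3: P1 pit3 -> P1=[3,3,3,0,4,6](1) P2=[1,4,6,4,0,3](1)
Move 4: P1 pit5 -> P1=[3,3,3,0,4,0](2) P2=[2,5,7,5,1,3](1)
Move 5: P2 pit1 -> P1=[3,3,3,0,4,0](2) P2=[2,0,8,6,2,4](2)

Answer: 3 3 3 0 4 0 2 2 0 8 6 2 4 2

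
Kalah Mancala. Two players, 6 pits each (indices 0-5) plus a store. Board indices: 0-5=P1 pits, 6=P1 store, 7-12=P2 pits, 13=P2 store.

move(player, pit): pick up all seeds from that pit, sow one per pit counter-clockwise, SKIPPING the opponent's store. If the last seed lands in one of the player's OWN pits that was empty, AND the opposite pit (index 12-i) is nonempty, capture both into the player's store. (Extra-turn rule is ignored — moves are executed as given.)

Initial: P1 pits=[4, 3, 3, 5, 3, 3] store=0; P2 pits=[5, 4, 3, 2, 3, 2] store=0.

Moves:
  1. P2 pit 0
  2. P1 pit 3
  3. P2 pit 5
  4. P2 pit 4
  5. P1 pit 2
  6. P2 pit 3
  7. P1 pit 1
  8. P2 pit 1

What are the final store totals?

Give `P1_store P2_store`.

Answer: 2 4

Derivation:
Move 1: P2 pit0 -> P1=[4,3,3,5,3,3](0) P2=[0,5,4,3,4,3](0)
Move 2: P1 pit3 -> P1=[4,3,3,0,4,4](1) P2=[1,6,4,3,4,3](0)
Move 3: P2 pit5 -> P1=[5,4,3,0,4,4](1) P2=[1,6,4,3,4,0](1)
Move 4: P2 pit4 -> P1=[6,5,3,0,4,4](1) P2=[1,6,4,3,0,1](2)
Move 5: P1 pit2 -> P1=[6,5,0,1,5,5](1) P2=[1,6,4,3,0,1](2)
Move 6: P2 pit3 -> P1=[6,5,0,1,5,5](1) P2=[1,6,4,0,1,2](3)
Move 7: P1 pit1 -> P1=[6,0,1,2,6,6](2) P2=[1,6,4,0,1,2](3)
Move 8: P2 pit1 -> P1=[7,0,1,2,6,6](2) P2=[1,0,5,1,2,3](4)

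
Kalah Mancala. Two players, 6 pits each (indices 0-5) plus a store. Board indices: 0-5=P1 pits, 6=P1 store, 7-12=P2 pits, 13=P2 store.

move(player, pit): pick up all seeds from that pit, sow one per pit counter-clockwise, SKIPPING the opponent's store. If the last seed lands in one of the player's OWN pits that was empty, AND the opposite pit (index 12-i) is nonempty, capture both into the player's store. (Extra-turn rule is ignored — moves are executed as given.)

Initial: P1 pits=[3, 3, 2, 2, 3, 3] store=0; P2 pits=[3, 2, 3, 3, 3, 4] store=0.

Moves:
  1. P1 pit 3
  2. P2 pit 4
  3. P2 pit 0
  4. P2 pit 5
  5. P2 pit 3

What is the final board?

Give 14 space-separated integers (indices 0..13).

Move 1: P1 pit3 -> P1=[3,3,2,0,4,4](0) P2=[3,2,3,3,3,4](0)
Move 2: P2 pit4 -> P1=[4,3,2,0,4,4](0) P2=[3,2,3,3,0,5](1)
Move 3: P2 pit0 -> P1=[4,3,2,0,4,4](0) P2=[0,3,4,4,0,5](1)
Move 4: P2 pit5 -> P1=[5,4,3,1,4,4](0) P2=[0,3,4,4,0,0](2)
Move 5: P2 pit3 -> P1=[6,4,3,1,4,4](0) P2=[0,3,4,0,1,1](3)

Answer: 6 4 3 1 4 4 0 0 3 4 0 1 1 3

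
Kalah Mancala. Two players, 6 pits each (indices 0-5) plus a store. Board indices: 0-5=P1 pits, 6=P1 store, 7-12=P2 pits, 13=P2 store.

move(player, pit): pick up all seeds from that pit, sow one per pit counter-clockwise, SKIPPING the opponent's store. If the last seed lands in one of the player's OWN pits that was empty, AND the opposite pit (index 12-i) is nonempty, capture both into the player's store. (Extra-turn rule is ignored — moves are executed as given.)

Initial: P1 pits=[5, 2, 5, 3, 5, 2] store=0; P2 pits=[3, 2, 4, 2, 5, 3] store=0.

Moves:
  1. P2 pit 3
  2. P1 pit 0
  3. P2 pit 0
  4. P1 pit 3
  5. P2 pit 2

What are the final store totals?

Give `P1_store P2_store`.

Move 1: P2 pit3 -> P1=[5,2,5,3,5,2](0) P2=[3,2,4,0,6,4](0)
Move 2: P1 pit0 -> P1=[0,3,6,4,6,3](0) P2=[3,2,4,0,6,4](0)
Move 3: P2 pit0 -> P1=[0,3,0,4,6,3](0) P2=[0,3,5,0,6,4](7)
Move 4: P1 pit3 -> P1=[0,3,0,0,7,4](1) P2=[1,3,5,0,6,4](7)
Move 5: P2 pit2 -> P1=[1,3,0,0,7,4](1) P2=[1,3,0,1,7,5](8)

Answer: 1 8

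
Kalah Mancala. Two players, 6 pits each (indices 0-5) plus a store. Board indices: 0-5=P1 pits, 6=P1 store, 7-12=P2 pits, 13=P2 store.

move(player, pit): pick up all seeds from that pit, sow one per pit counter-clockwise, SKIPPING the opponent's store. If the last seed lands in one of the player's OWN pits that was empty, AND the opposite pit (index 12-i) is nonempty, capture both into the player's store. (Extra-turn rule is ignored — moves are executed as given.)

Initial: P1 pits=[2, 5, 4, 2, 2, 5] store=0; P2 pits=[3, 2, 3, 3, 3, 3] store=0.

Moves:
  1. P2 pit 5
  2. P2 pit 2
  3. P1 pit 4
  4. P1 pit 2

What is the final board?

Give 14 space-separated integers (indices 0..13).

Move 1: P2 pit5 -> P1=[3,6,4,2,2,5](0) P2=[3,2,3,3,3,0](1)
Move 2: P2 pit2 -> P1=[0,6,4,2,2,5](0) P2=[3,2,0,4,4,0](5)
Move 3: P1 pit4 -> P1=[0,6,4,2,0,6](1) P2=[3,2,0,4,4,0](5)
Move 4: P1 pit2 -> P1=[0,6,0,3,1,7](2) P2=[3,2,0,4,4,0](5)

Answer: 0 6 0 3 1 7 2 3 2 0 4 4 0 5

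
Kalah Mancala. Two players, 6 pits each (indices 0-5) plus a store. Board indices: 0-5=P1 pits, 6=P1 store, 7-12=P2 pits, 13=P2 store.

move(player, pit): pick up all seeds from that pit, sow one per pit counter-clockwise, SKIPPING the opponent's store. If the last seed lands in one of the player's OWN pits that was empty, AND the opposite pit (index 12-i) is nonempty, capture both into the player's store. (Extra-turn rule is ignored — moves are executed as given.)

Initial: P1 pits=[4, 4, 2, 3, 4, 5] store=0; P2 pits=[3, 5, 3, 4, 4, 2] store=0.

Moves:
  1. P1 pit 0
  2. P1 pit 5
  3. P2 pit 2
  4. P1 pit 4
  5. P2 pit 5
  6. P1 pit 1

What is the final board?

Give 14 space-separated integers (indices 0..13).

Answer: 1 0 4 5 1 2 3 6 7 1 6 5 0 2

Derivation:
Move 1: P1 pit0 -> P1=[0,5,3,4,5,5](0) P2=[3,5,3,4,4,2](0)
Move 2: P1 pit5 -> P1=[0,5,3,4,5,0](1) P2=[4,6,4,5,4,2](0)
Move 3: P2 pit2 -> P1=[0,5,3,4,5,0](1) P2=[4,6,0,6,5,3](1)
Move 4: P1 pit4 -> P1=[0,5,3,4,0,1](2) P2=[5,7,1,6,5,3](1)
Move 5: P2 pit5 -> P1=[1,6,3,4,0,1](2) P2=[5,7,1,6,5,0](2)
Move 6: P1 pit1 -> P1=[1,0,4,5,1,2](3) P2=[6,7,1,6,5,0](2)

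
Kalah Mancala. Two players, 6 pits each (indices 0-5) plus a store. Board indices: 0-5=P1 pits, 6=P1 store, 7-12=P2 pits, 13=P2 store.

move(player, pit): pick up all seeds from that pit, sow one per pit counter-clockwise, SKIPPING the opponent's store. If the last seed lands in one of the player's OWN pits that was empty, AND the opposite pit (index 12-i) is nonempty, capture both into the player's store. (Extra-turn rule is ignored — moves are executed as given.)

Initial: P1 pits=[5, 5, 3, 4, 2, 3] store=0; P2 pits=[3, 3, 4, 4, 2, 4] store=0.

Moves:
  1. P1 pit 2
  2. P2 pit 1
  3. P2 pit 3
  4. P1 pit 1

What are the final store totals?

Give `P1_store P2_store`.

Answer: 1 1

Derivation:
Move 1: P1 pit2 -> P1=[5,5,0,5,3,4](0) P2=[3,3,4,4,2,4](0)
Move 2: P2 pit1 -> P1=[5,5,0,5,3,4](0) P2=[3,0,5,5,3,4](0)
Move 3: P2 pit3 -> P1=[6,6,0,5,3,4](0) P2=[3,0,5,0,4,5](1)
Move 4: P1 pit1 -> P1=[6,0,1,6,4,5](1) P2=[4,0,5,0,4,5](1)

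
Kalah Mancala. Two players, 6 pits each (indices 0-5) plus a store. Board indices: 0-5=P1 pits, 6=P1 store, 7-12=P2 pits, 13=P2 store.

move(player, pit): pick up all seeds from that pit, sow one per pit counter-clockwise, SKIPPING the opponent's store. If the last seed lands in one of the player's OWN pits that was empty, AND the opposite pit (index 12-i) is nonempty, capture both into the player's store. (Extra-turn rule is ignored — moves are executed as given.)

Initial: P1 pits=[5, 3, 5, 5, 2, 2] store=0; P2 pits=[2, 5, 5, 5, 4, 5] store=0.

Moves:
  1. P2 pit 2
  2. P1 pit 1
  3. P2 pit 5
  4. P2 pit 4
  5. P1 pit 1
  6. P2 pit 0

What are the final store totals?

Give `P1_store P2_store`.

Answer: 0 12

Derivation:
Move 1: P2 pit2 -> P1=[6,3,5,5,2,2](0) P2=[2,5,0,6,5,6](1)
Move 2: P1 pit1 -> P1=[6,0,6,6,3,2](0) P2=[2,5,0,6,5,6](1)
Move 3: P2 pit5 -> P1=[7,1,7,7,4,2](0) P2=[2,5,0,6,5,0](2)
Move 4: P2 pit4 -> P1=[8,2,8,7,4,2](0) P2=[2,5,0,6,0,1](3)
Move 5: P1 pit1 -> P1=[8,0,9,8,4,2](0) P2=[2,5,0,6,0,1](3)
Move 6: P2 pit0 -> P1=[8,0,9,0,4,2](0) P2=[0,6,0,6,0,1](12)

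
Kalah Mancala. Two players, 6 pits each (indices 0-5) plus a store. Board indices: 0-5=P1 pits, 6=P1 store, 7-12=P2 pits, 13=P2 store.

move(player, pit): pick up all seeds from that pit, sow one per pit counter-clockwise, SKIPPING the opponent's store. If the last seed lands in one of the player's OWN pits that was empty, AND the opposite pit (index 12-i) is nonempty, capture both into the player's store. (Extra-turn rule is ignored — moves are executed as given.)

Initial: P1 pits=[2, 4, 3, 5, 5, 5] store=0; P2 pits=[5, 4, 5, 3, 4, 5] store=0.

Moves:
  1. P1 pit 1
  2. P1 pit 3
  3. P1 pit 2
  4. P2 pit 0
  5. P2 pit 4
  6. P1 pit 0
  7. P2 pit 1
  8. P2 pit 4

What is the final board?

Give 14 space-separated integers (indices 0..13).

Answer: 1 2 2 2 8 8 2 0 0 8 5 0 9 3

Derivation:
Move 1: P1 pit1 -> P1=[2,0,4,6,6,6](0) P2=[5,4,5,3,4,5](0)
Move 2: P1 pit3 -> P1=[2,0,4,0,7,7](1) P2=[6,5,6,3,4,5](0)
Move 3: P1 pit2 -> P1=[2,0,0,1,8,8](2) P2=[6,5,6,3,4,5](0)
Move 4: P2 pit0 -> P1=[2,0,0,1,8,8](2) P2=[0,6,7,4,5,6](1)
Move 5: P2 pit4 -> P1=[3,1,1,1,8,8](2) P2=[0,6,7,4,0,7](2)
Move 6: P1 pit0 -> P1=[0,2,2,2,8,8](2) P2=[0,6,7,4,0,7](2)
Move 7: P2 pit1 -> P1=[1,2,2,2,8,8](2) P2=[0,0,8,5,1,8](3)
Move 8: P2 pit4 -> P1=[1,2,2,2,8,8](2) P2=[0,0,8,5,0,9](3)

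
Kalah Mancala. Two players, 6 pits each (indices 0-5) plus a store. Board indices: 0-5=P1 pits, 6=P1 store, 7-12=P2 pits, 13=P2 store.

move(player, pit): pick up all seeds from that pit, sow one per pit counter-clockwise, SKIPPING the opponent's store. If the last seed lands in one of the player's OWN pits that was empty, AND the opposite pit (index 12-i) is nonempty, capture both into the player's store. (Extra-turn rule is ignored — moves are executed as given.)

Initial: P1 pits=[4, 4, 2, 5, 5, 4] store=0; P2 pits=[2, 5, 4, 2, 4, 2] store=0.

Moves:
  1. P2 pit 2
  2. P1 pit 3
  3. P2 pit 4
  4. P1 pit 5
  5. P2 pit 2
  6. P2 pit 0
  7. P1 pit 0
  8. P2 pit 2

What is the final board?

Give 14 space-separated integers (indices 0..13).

Move 1: P2 pit2 -> P1=[4,4,2,5,5,4](0) P2=[2,5,0,3,5,3](1)
Move 2: P1 pit3 -> P1=[4,4,2,0,6,5](1) P2=[3,6,0,3,5,3](1)
Move 3: P2 pit4 -> P1=[5,5,3,0,6,5](1) P2=[3,6,0,3,0,4](2)
Move 4: P1 pit5 -> P1=[5,5,3,0,6,0](2) P2=[4,7,1,4,0,4](2)
Move 5: P2 pit2 -> P1=[5,5,3,0,6,0](2) P2=[4,7,0,5,0,4](2)
Move 6: P2 pit0 -> P1=[5,0,3,0,6,0](2) P2=[0,8,1,6,0,4](8)
Move 7: P1 pit0 -> P1=[0,1,4,1,7,1](2) P2=[0,8,1,6,0,4](8)
Move 8: P2 pit2 -> P1=[0,1,4,1,7,1](2) P2=[0,8,0,7,0,4](8)

Answer: 0 1 4 1 7 1 2 0 8 0 7 0 4 8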